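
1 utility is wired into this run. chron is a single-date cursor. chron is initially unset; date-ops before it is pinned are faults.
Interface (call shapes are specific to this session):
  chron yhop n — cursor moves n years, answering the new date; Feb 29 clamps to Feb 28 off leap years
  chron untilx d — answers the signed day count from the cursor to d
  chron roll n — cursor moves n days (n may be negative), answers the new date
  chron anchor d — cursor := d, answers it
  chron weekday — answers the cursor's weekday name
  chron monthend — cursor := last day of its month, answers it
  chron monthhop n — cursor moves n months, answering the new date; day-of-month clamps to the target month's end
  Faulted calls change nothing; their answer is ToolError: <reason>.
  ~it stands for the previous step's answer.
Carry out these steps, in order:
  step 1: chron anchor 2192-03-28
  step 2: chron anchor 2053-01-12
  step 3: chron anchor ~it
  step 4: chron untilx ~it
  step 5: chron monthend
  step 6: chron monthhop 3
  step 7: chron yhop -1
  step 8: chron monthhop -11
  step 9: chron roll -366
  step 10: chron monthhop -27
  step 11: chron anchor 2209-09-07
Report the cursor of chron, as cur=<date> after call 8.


Answer: cur=2051-05-30

Derivation:
$ chron anchor d=2192-03-28
= 2192-03-28
$ chron anchor d=2053-01-12
= 2053-01-12
$ chron anchor d=~it
= 2053-01-12
$ chron untilx d=~it
= 0
$ chron monthend
= 2053-01-31
$ chron monthhop n=3
= 2053-04-30
$ chron yhop n=-1
= 2052-04-30
$ chron monthhop n=-11
= 2051-05-30
$ chron roll n=-366
= 2050-05-29
$ chron monthhop n=-27
= 2048-02-29
$ chron anchor d=2209-09-07
= 2209-09-07


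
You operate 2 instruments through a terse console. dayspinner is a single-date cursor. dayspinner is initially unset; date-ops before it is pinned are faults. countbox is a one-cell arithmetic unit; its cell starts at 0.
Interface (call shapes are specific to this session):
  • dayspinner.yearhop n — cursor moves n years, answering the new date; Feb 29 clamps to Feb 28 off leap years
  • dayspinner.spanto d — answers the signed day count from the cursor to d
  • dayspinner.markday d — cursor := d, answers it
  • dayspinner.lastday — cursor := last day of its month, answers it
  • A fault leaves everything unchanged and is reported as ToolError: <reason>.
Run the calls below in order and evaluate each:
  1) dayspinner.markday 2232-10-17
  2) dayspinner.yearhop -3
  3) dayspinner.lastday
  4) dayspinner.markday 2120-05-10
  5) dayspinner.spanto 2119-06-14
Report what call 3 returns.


Answer: 2229-10-31

Derivation:
~$ dayspinner.markday d→2232-10-17
:: 2232-10-17
~$ dayspinner.yearhop n→-3
:: 2229-10-17
~$ dayspinner.lastday
:: 2229-10-31
~$ dayspinner.markday d→2120-05-10
:: 2120-05-10
~$ dayspinner.spanto d→2119-06-14
:: -331


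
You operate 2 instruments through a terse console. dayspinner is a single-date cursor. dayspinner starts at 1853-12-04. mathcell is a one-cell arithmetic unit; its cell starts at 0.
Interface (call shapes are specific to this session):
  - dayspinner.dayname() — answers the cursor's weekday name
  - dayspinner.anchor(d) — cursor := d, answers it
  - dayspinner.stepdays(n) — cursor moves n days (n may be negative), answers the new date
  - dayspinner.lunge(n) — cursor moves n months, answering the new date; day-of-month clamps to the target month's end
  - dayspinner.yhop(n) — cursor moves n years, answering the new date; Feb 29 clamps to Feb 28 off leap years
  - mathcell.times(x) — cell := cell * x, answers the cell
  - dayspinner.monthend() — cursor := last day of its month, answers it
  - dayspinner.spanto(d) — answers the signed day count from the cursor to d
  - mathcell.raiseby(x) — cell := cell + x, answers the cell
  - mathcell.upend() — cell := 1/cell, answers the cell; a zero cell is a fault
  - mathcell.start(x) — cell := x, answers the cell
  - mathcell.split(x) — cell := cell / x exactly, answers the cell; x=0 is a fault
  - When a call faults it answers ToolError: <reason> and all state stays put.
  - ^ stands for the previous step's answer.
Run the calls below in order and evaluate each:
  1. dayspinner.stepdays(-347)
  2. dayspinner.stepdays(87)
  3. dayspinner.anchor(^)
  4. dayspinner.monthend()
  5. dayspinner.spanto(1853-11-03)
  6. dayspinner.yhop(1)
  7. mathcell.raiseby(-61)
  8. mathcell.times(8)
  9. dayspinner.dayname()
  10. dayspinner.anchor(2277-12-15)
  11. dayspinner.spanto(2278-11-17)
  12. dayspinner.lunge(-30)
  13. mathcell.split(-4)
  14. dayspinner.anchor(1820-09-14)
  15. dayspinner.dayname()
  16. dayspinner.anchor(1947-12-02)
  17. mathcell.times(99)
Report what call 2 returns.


~$ dayspinner.stepdays n='-347'
  1852-12-22
~$ dayspinner.stepdays n='87'
  1853-03-19
~$ dayspinner.anchor d='^'
  1853-03-19
~$ dayspinner.monthend
  1853-03-31
~$ dayspinner.spanto d='1853-11-03'
  217
~$ dayspinner.yhop n='1'
  1854-03-31
~$ mathcell.raiseby x='-61'
  -61
~$ mathcell.times x='8'
  -488
~$ dayspinner.dayname
  Friday
~$ dayspinner.anchor d='2277-12-15'
  2277-12-15
~$ dayspinner.spanto d='2278-11-17'
  337
~$ dayspinner.lunge n='-30'
  2275-06-15
~$ mathcell.split x='-4'
  122
~$ dayspinner.anchor d='1820-09-14'
  1820-09-14
~$ dayspinner.dayname
  Thursday
~$ dayspinner.anchor d='1947-12-02'
  1947-12-02
~$ mathcell.times x='99'
  12078

Answer: 1853-03-19


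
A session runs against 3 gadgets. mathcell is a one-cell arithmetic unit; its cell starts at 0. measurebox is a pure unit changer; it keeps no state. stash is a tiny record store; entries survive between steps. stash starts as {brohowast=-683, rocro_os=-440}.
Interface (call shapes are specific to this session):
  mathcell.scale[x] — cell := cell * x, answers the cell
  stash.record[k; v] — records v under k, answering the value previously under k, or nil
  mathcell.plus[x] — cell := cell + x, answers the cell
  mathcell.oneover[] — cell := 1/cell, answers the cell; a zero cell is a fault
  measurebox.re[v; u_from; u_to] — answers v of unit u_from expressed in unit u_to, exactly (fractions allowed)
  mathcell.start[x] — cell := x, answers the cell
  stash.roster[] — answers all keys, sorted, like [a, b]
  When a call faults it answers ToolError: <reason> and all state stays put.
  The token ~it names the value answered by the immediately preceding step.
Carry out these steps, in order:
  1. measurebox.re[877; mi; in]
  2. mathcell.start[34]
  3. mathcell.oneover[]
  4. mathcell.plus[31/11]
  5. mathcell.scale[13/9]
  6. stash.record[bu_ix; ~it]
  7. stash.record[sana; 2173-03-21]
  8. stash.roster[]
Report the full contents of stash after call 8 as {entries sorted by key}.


Answer: {brohowast=-683, bu_ix=4615/1122, rocro_os=-440, sana=2173-03-21}

Derivation:
Do: measurebox.re[v→877; u_from→mi; u_to→in]
See: 55566720
Do: mathcell.start[x→34]
See: 34
Do: mathcell.oneover[]
See: 1/34
Do: mathcell.plus[x→31/11]
See: 1065/374
Do: mathcell.scale[x→13/9]
See: 4615/1122
Do: stash.record[k→bu_ix; v→~it]
See: nil
Do: stash.record[k→sana; v→2173-03-21]
See: nil
Do: stash.roster[]
See: [brohowast, bu_ix, rocro_os, sana]


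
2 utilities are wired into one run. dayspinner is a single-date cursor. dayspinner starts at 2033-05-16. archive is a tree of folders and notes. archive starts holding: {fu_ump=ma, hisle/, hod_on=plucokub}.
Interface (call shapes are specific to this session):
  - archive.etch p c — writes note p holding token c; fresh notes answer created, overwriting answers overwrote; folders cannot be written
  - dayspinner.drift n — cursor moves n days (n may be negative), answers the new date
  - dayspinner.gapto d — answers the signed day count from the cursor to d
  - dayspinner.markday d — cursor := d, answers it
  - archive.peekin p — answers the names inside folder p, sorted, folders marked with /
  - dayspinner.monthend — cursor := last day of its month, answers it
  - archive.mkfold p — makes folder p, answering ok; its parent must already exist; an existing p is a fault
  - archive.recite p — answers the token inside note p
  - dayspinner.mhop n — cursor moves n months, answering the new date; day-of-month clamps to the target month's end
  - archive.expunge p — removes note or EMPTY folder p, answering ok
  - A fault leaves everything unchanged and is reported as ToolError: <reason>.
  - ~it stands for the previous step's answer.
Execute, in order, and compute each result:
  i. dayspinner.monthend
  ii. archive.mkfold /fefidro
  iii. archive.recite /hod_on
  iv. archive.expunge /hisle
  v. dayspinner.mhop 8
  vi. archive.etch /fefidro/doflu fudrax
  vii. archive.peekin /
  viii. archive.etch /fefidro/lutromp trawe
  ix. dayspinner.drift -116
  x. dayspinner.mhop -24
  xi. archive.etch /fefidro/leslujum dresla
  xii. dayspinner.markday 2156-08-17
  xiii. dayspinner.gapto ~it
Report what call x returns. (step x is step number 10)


Answer: 2031-10-07

Derivation:
% 1. dayspinner.monthend() ~> 2033-05-31
% 2. archive.mkfold(p='/fefidro') ~> ok
% 3. archive.recite(p='/hod_on') ~> plucokub
% 4. archive.expunge(p='/hisle') ~> ok
% 5. dayspinner.mhop(n='8') ~> 2034-01-31
% 6. archive.etch(p='/fefidro/doflu', c='fudrax') ~> created
% 7. archive.peekin(p='/') ~> [fefidro/, fu_ump, hod_on]
% 8. archive.etch(p='/fefidro/lutromp', c='trawe') ~> created
% 9. dayspinner.drift(n='-116') ~> 2033-10-07
% 10. dayspinner.mhop(n='-24') ~> 2031-10-07
% 11. archive.etch(p='/fefidro/leslujum', c='dresla') ~> created
% 12. dayspinner.markday(d='2156-08-17') ~> 2156-08-17
% 13. dayspinner.gapto(d='~it') ~> 0


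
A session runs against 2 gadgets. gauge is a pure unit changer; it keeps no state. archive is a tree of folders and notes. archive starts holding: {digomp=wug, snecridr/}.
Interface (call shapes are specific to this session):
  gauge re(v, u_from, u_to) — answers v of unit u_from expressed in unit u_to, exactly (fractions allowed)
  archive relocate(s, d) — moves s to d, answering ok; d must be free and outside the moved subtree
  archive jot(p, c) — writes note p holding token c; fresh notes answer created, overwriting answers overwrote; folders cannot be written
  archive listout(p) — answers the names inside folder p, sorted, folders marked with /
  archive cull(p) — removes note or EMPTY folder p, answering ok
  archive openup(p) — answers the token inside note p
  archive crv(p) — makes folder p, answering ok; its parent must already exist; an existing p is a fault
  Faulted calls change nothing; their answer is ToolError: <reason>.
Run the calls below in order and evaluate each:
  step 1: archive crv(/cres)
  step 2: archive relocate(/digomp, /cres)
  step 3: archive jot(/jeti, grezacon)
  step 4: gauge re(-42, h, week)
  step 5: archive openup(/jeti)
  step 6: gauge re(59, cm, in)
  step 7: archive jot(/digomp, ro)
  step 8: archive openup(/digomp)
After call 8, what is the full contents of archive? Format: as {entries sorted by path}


==> archive crv(p→/cres)
<== ok
==> archive relocate(s→/digomp, d→/cres)
<== ToolError: exists
==> archive jot(p→/jeti, c→grezacon)
<== created
==> gauge re(v→-42, u_from→h, u_to→week)
<== -1/4
==> archive openup(p→/jeti)
<== grezacon
==> gauge re(v→59, u_from→cm, u_to→in)
<== 2950/127
==> archive jot(p→/digomp, c→ro)
<== overwrote
==> archive openup(p→/digomp)
<== ro

Answer: {cres/, digomp=ro, jeti=grezacon, snecridr/}


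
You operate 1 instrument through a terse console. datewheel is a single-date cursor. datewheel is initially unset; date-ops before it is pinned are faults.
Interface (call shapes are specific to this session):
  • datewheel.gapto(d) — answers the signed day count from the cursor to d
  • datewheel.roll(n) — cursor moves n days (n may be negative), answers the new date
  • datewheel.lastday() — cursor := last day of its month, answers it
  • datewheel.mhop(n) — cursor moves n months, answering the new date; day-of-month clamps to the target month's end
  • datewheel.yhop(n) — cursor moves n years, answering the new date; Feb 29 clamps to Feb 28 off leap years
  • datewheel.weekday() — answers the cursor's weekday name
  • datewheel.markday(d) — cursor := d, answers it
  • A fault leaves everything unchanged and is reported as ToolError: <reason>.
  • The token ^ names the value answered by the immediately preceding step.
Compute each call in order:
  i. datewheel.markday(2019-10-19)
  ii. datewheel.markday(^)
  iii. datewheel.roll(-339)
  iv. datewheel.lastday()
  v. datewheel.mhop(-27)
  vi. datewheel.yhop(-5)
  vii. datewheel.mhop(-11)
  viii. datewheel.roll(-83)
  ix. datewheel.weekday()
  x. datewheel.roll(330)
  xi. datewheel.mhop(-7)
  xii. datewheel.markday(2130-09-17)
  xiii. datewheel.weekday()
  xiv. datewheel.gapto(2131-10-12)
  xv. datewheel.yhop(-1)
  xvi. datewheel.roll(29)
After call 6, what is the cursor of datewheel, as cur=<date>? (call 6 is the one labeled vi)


Answer: cur=2011-08-30

Derivation:
→ markday(d: 2019-10-19)
← 2019-10-19
→ markday(d: ^)
← 2019-10-19
→ roll(n: -339)
← 2018-11-14
→ lastday()
← 2018-11-30
→ mhop(n: -27)
← 2016-08-30
→ yhop(n: -5)
← 2011-08-30
→ mhop(n: -11)
← 2010-09-30
→ roll(n: -83)
← 2010-07-09
→ weekday()
← Friday
→ roll(n: 330)
← 2011-06-04
→ mhop(n: -7)
← 2010-11-04
→ markday(d: 2130-09-17)
← 2130-09-17
→ weekday()
← Sunday
→ gapto(d: 2131-10-12)
← 390
→ yhop(n: -1)
← 2129-09-17
→ roll(n: 29)
← 2129-10-16


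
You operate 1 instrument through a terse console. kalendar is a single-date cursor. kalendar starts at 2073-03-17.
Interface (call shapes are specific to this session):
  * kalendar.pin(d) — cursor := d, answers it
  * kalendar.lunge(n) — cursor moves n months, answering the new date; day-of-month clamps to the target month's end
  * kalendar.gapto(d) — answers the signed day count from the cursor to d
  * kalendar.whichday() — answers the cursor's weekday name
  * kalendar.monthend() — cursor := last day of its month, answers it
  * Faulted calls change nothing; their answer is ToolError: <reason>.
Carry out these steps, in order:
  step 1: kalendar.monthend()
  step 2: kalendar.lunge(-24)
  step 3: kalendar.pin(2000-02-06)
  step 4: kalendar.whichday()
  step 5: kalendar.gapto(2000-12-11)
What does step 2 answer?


I use kalendar.monthend, and observe 2073-03-31.
Now I run kalendar.lunge using -24, and get 2071-03-31.
I use kalendar.pin using 2000-02-06, and observe 2000-02-06.
Invoking kalendar.whichday(), yielding Sunday.
Using kalendar.gapto using 2000-12-11: 309.

Answer: 2071-03-31


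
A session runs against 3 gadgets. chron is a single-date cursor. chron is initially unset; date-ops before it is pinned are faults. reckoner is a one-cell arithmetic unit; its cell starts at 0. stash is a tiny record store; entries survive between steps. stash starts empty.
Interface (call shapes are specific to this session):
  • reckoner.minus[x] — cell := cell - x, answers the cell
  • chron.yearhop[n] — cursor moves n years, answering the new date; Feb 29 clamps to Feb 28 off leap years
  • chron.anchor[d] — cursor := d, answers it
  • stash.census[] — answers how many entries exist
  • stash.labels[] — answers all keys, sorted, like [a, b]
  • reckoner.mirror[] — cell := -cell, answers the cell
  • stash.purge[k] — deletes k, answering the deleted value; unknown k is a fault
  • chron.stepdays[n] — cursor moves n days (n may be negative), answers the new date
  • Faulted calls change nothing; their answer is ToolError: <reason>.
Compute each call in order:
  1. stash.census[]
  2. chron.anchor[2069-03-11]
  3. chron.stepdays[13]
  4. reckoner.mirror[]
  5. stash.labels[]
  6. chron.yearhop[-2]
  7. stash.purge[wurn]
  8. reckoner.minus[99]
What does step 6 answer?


Answer: 2067-03-24

Derivation:
CALL census[]
RET  0
CALL anchor[d→2069-03-11]
RET  2069-03-11
CALL stepdays[n→13]
RET  2069-03-24
CALL mirror[]
RET  0
CALL labels[]
RET  []
CALL yearhop[n→-2]
RET  2067-03-24
CALL purge[k→wurn]
RET  ToolError: no such key wurn
CALL minus[x→99]
RET  -99


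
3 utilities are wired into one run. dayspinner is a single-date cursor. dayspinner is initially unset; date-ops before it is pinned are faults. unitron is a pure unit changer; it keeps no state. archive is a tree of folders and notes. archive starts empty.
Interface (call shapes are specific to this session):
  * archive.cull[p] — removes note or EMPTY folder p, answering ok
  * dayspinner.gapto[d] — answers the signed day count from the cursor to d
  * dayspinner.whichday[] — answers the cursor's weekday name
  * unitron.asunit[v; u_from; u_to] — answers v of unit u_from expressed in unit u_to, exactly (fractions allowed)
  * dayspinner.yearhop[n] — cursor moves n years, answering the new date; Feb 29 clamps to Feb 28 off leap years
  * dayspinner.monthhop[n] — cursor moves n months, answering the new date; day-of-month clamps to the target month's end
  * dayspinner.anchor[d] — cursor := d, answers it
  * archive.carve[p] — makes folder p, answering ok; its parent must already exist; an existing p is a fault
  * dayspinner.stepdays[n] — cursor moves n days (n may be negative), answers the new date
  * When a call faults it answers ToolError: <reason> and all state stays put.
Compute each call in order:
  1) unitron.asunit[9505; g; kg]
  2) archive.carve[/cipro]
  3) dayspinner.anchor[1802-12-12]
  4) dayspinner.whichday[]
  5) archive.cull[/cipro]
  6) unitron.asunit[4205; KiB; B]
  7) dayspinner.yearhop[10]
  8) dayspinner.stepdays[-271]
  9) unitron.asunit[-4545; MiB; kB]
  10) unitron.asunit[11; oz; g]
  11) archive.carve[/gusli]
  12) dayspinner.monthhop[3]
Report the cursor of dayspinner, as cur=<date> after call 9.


Answer: cur=1812-03-16

Derivation:
-- unitron.asunit(v: 9505, u_from: g, u_to: kg) -> 1901/200
-- archive.carve(p: /cipro) -> ok
-- dayspinner.anchor(d: 1802-12-12) -> 1802-12-12
-- dayspinner.whichday() -> Sunday
-- archive.cull(p: /cipro) -> ok
-- unitron.asunit(v: 4205, u_from: KiB, u_to: B) -> 4305920
-- dayspinner.yearhop(n: 10) -> 1812-12-12
-- dayspinner.stepdays(n: -271) -> 1812-03-16
-- unitron.asunit(v: -4545, u_from: MiB, u_to: kB) -> -119144448/25
-- unitron.asunit(v: 11, u_from: oz, u_to: g) -> 498951607/1600000
-- archive.carve(p: /gusli) -> ok
-- dayspinner.monthhop(n: 3) -> 1812-06-16


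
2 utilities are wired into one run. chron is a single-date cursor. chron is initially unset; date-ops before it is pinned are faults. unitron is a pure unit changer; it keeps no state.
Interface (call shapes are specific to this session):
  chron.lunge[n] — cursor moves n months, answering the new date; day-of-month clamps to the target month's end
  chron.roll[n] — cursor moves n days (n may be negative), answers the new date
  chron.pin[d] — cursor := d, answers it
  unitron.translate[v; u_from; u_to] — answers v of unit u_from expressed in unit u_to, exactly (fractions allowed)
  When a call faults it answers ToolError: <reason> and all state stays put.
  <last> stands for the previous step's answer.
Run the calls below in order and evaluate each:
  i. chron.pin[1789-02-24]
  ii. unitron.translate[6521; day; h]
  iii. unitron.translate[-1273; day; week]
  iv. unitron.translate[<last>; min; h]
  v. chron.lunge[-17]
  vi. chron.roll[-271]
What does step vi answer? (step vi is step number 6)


I call chron.pin using 1789-02-24: 1789-02-24.
Calling unitron.translate using 6521, day, h, → 156504.
I use unitron.translate using -1273, day, week, yielding -1273/7.
Then unitron.translate using <last>, min, h, — result: -1273/420.
Calling chron.lunge using -17, — result: 1787-09-24.
Then chron.roll using -271: 1786-12-27.

Answer: 1786-12-27


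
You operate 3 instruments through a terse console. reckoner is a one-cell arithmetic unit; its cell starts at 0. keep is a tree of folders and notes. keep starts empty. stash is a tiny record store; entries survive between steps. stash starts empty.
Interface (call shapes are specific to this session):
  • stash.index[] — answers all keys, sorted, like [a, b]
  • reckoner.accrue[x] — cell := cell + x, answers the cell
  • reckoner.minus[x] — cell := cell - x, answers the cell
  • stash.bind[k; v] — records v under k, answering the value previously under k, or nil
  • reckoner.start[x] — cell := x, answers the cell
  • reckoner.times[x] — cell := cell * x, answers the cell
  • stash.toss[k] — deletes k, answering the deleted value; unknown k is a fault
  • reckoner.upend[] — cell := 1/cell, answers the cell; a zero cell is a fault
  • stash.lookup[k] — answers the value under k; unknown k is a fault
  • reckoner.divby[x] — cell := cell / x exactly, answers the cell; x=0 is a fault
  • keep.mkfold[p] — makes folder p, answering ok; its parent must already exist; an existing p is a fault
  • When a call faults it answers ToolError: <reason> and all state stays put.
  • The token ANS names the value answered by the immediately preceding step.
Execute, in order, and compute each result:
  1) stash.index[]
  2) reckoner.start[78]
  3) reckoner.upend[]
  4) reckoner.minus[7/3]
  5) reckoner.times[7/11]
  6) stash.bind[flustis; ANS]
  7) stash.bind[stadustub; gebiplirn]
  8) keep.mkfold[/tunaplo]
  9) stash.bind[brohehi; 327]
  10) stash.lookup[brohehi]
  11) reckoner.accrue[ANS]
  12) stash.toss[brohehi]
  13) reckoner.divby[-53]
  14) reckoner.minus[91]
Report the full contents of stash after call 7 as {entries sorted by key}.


// 1. stash.index() ~> []
// 2. reckoner.start(x→78) ~> 78
// 3. reckoner.upend() ~> 1/78
// 4. reckoner.minus(x→7/3) ~> -181/78
// 5. reckoner.times(x→7/11) ~> -1267/858
// 6. stash.bind(k→flustis, v→ANS) ~> nil
// 7. stash.bind(k→stadustub, v→gebiplirn) ~> nil
// 8. keep.mkfold(p→/tunaplo) ~> ok
// 9. stash.bind(k→brohehi, v→327) ~> nil
// 10. stash.lookup(k→brohehi) ~> 327
// 11. reckoner.accrue(x→ANS) ~> 279299/858
// 12. stash.toss(k→brohehi) ~> 327
// 13. reckoner.divby(x→-53) ~> -279299/45474
// 14. reckoner.minus(x→91) ~> -4417433/45474

Answer: {flustis=-1267/858, stadustub=gebiplirn}


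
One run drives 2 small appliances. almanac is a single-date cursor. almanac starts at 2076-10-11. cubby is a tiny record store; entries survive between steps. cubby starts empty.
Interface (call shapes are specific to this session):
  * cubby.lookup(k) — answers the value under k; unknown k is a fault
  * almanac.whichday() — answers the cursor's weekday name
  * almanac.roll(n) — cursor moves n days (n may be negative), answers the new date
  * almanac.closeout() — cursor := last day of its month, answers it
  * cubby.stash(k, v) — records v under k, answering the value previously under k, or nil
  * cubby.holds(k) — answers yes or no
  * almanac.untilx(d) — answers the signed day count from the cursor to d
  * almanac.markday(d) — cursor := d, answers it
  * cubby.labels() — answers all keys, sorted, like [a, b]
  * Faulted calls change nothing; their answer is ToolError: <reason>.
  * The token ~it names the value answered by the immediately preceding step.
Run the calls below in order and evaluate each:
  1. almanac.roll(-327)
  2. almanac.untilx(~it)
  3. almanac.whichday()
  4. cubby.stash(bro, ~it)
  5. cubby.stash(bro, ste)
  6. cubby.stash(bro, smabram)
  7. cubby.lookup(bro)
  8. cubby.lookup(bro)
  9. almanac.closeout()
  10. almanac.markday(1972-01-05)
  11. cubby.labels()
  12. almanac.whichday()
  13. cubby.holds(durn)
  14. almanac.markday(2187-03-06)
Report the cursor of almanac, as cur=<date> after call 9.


Now I run roll using n: -327, which returns 2075-11-19.
Calling untilx using d: ~it, and see 0.
Then whichday, giving Tuesday.
I use stash using k: bro, v: ~it, and see nil.
Now I run stash using k: bro, v: ste, — result: Tuesday.
I use stash using k: bro, v: smabram, which returns ste.
I try lookup using k: bro, and get smabram.
I use lookup using k: bro, → smabram.
Invoking closeout(), yielding 2075-11-30.
I try markday using d: 1972-01-05, giving 1972-01-05.
I try labels, and see [bro].
Next I call whichday(), yielding Wednesday.
I try holds using k: durn: no.
Next I call markday using d: 2187-03-06, giving 2187-03-06.

Answer: cur=2075-11-30


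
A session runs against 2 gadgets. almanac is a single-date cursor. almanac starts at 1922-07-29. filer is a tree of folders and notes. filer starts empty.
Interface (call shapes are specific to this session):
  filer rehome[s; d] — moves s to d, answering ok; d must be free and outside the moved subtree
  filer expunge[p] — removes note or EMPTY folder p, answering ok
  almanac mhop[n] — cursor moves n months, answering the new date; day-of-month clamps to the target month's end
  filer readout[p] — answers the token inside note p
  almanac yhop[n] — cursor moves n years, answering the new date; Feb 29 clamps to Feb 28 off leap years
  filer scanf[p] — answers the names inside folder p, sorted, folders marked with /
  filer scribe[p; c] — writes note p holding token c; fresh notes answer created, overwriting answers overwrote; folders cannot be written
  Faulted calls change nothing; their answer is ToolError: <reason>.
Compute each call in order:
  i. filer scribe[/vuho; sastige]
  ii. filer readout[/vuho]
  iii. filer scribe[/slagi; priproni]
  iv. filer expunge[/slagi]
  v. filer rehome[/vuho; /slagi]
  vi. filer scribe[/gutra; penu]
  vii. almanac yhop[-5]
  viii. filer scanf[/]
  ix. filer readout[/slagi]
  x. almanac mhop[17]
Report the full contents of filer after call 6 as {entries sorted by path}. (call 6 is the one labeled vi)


Answer: {gutra=penu, slagi=sastige}

Derivation:
>> filer scribe(p=/vuho, c=sastige)
<< created
>> filer readout(p=/vuho)
<< sastige
>> filer scribe(p=/slagi, c=priproni)
<< created
>> filer expunge(p=/slagi)
<< ok
>> filer rehome(s=/vuho, d=/slagi)
<< ok
>> filer scribe(p=/gutra, c=penu)
<< created
>> almanac yhop(n=-5)
<< 1917-07-29
>> filer scanf(p=/)
<< [gutra, slagi]
>> filer readout(p=/slagi)
<< sastige
>> almanac mhop(n=17)
<< 1918-12-29


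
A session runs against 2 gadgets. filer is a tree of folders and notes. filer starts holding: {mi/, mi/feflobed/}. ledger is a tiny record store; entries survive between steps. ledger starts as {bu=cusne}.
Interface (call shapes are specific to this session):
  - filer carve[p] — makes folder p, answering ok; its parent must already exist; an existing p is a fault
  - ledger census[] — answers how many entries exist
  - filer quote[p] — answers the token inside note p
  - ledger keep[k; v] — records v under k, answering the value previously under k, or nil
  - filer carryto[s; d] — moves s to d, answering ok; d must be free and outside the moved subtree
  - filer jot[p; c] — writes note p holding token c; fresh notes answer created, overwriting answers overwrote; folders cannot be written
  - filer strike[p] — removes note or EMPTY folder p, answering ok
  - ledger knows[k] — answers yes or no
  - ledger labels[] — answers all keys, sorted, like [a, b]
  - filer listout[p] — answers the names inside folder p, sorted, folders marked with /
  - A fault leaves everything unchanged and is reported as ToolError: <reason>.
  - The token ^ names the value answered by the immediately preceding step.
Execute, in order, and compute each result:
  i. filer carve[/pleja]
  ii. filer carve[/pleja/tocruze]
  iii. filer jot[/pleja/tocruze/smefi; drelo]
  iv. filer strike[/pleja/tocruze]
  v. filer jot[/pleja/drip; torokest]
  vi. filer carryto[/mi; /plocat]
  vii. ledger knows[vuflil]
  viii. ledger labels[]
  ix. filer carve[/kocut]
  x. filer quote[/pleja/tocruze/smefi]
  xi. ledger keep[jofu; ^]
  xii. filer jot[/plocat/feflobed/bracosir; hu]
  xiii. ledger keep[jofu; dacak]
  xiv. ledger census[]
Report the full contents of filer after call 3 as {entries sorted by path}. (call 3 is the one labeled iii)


Invoking filer carve with p→/pleja, yielding ok.
Calling filer carve with p→/pleja/tocruze: ok.
Now I run filer jot with p→/pleja/tocruze/smefi, c→drelo: created.
I use filer strike with p→/pleja/tocruze, giving ToolError: not empty.
I try filer jot with p→/pleja/drip, c→torokest, — result: created.
Now I run filer carryto with s→/mi, d→/plocat, → ok.
Calling ledger knows with k→vuflil, — result: no.
I call ledger labels(), yielding [bu].
I use filer carve with p→/kocut, → ok.
I try filer quote with p→/pleja/tocruze/smefi, yielding drelo.
I try ledger keep with k→jofu, v→^, and get nil.
Then filer jot with p→/plocat/feflobed/bracosir, c→hu, giving created.
I run ledger keep with k→jofu, v→dacak: drelo.
I call ledger census, — result: 2.

Answer: {mi/, mi/feflobed/, pleja/, pleja/tocruze/, pleja/tocruze/smefi=drelo}


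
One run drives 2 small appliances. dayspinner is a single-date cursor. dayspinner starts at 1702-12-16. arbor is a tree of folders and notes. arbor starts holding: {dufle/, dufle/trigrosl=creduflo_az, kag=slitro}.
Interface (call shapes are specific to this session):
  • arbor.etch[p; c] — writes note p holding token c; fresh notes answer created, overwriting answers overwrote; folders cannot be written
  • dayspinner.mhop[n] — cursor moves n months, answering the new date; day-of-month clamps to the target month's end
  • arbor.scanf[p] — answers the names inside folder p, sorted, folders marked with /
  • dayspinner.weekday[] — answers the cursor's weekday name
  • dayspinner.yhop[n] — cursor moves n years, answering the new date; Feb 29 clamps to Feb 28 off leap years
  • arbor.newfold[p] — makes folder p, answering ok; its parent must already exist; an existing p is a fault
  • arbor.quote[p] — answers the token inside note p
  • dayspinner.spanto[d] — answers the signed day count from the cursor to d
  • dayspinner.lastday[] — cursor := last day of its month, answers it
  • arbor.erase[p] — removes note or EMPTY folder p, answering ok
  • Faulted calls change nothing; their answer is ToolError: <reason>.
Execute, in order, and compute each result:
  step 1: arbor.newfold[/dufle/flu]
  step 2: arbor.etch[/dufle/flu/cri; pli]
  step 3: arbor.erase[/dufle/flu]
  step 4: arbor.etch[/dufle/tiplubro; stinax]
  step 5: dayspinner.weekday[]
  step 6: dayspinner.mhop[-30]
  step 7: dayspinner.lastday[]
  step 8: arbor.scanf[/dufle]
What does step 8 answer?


-> arbor.newfold(p=/dufle/flu)
<- ok
-> arbor.etch(p=/dufle/flu/cri, c=pli)
<- created
-> arbor.erase(p=/dufle/flu)
<- ToolError: not empty
-> arbor.etch(p=/dufle/tiplubro, c=stinax)
<- created
-> dayspinner.weekday()
<- Saturday
-> dayspinner.mhop(n=-30)
<- 1700-06-16
-> dayspinner.lastday()
<- 1700-06-30
-> arbor.scanf(p=/dufle)
<- [flu/, tiplubro, trigrosl]

Answer: [flu/, tiplubro, trigrosl]


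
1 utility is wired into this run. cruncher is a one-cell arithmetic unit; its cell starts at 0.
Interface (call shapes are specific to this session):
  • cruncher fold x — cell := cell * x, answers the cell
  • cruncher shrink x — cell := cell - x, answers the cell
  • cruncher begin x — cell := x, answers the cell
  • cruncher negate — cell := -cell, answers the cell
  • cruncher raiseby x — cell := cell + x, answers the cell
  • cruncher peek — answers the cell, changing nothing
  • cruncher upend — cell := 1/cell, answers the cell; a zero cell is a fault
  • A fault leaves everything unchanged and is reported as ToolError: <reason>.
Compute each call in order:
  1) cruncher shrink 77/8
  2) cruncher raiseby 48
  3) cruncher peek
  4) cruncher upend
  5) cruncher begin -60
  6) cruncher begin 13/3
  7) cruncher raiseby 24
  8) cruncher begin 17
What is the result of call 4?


Then cruncher shrink with x: 77/8, which returns -77/8.
I invoke cruncher raiseby with x: 48, which returns 307/8.
Now I run cruncher peek, which returns 307/8.
Now I run cruncher upend(), → 8/307.
I run cruncher begin with x: -60, yielding -60.
I try cruncher begin with x: 13/3, and get 13/3.
Using cruncher raiseby with x: 24, and see 85/3.
Now I run cruncher begin with x: 17, yielding 17.

Answer: 8/307


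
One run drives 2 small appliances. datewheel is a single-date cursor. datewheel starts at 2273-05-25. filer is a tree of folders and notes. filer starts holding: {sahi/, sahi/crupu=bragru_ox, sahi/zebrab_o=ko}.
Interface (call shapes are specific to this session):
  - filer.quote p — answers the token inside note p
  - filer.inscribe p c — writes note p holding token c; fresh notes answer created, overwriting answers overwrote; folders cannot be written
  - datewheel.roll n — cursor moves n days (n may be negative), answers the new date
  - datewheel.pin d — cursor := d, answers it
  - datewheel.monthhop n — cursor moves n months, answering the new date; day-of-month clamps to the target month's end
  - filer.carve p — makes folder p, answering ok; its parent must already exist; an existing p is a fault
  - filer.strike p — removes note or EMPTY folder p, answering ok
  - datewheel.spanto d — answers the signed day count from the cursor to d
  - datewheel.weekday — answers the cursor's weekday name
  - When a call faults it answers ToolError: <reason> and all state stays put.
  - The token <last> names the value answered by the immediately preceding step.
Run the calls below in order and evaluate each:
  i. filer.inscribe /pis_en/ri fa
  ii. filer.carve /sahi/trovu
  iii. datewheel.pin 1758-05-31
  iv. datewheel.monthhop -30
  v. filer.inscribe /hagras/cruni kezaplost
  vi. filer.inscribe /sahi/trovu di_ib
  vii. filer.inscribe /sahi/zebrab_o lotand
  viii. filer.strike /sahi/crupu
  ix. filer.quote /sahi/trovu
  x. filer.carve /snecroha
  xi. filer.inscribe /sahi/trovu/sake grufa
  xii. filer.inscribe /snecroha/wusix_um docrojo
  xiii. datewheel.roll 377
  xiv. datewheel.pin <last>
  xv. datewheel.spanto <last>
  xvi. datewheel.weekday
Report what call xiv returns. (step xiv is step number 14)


→ inscribe(p=/pis_en/ri, c=fa)
← ToolError: no parent
→ carve(p=/sahi/trovu)
← ok
→ pin(d=1758-05-31)
← 1758-05-31
→ monthhop(n=-30)
← 1755-11-30
→ inscribe(p=/hagras/cruni, c=kezaplost)
← ToolError: no parent
→ inscribe(p=/sahi/trovu, c=di_ib)
← ToolError: is a directory
→ inscribe(p=/sahi/zebrab_o, c=lotand)
← overwrote
→ strike(p=/sahi/crupu)
← ok
→ quote(p=/sahi/trovu)
← ToolError: is a directory
→ carve(p=/snecroha)
← ok
→ inscribe(p=/sahi/trovu/sake, c=grufa)
← created
→ inscribe(p=/snecroha/wusix_um, c=docrojo)
← created
→ roll(n=377)
← 1756-12-11
→ pin(d=<last>)
← 1756-12-11
→ spanto(d=<last>)
← 0
→ weekday()
← Saturday

Answer: 1756-12-11


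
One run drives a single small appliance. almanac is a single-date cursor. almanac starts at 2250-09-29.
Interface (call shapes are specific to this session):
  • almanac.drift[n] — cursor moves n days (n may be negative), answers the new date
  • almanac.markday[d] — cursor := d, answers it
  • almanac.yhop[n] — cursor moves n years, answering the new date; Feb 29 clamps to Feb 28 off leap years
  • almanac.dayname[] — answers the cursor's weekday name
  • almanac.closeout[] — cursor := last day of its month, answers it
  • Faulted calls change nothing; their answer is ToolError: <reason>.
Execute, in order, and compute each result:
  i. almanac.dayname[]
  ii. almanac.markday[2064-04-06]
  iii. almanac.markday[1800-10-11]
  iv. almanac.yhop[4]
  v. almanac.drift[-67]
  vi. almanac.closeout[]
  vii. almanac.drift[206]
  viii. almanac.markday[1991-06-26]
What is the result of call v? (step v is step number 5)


Invoking almanac.dayname(), and get Sunday.
I call almanac.markday using d=2064-04-06, and get 2064-04-06.
I try almanac.markday using d=1800-10-11: 1800-10-11.
Then almanac.yhop using n=4, giving 1804-10-11.
I try almanac.drift using n=-67, and see 1804-08-05.
Invoking almanac.closeout(), giving 1804-08-31.
I use almanac.drift using n=206, giving 1805-03-25.
Invoking almanac.markday using d=1991-06-26, and observe 1991-06-26.

Answer: 1804-08-05


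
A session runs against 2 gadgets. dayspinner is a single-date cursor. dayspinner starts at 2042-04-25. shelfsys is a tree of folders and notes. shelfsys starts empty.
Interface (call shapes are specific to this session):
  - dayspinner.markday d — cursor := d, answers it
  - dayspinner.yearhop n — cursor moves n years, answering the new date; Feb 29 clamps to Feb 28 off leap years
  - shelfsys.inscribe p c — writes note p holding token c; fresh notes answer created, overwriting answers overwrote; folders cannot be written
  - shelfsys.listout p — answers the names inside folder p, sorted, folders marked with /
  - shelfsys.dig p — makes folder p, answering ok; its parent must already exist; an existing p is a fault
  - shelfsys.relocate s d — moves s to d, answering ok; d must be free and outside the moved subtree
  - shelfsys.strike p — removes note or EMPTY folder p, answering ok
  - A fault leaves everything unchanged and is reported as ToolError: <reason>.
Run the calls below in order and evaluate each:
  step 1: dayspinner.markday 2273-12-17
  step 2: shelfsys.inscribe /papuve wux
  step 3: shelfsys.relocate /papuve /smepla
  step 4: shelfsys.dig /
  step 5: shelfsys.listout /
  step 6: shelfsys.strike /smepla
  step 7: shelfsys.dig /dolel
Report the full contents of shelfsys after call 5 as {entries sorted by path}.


% markday d→2273-12-17
[out] 2273-12-17
% inscribe p→/papuve c→wux
[out] created
% relocate s→/papuve d→/smepla
[out] ok
% dig p→/
[out] ToolError: exists
% listout p→/
[out] [smepla]
% strike p→/smepla
[out] ok
% dig p→/dolel
[out] ok

Answer: {smepla=wux}


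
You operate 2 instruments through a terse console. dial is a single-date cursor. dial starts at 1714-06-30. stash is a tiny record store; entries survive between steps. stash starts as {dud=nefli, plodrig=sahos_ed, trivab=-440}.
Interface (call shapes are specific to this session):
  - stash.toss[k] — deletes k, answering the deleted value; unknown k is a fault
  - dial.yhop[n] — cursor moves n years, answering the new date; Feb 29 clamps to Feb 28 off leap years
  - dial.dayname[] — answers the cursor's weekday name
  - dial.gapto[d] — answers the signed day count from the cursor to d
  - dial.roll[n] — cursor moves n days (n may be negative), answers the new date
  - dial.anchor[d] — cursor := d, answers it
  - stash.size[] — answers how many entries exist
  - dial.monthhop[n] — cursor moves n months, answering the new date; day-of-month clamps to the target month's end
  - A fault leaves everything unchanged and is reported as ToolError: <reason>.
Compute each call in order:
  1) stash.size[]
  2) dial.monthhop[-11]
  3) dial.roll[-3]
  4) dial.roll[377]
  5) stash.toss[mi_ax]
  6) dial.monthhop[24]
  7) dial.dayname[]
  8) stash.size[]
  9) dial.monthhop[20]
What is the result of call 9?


$ stash.size
= 3
$ dial.monthhop -11
= 1713-07-30
$ dial.roll -3
= 1713-07-27
$ dial.roll 377
= 1714-08-08
$ stash.toss mi_ax
= ToolError: no such key mi_ax
$ dial.monthhop 24
= 1716-08-08
$ dial.dayname
= Saturday
$ stash.size
= 3
$ dial.monthhop 20
= 1718-04-08

Answer: 1718-04-08


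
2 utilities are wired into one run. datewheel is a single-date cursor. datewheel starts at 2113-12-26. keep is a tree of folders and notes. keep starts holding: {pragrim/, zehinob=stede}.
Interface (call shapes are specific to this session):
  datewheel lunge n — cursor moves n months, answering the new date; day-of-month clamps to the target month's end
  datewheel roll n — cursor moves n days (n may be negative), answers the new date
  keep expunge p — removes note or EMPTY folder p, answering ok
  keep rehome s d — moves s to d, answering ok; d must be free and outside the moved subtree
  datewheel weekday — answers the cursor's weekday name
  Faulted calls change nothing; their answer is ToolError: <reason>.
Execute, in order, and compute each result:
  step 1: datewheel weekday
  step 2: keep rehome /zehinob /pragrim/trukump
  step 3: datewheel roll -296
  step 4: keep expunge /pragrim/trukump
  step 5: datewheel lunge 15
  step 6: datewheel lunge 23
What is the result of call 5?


Answer: 2114-06-05

Derivation:
I invoke datewheel weekday(), and get Tuesday.
Calling keep rehome using s: /zehinob, d: /pragrim/trukump, yielding ok.
I run datewheel roll using n: -296, giving 2113-03-05.
I run keep expunge using p: /pragrim/trukump, → ok.
Next I call datewheel lunge using n: 15: 2114-06-05.
Invoking datewheel lunge using n: 23, yielding 2116-05-05.
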